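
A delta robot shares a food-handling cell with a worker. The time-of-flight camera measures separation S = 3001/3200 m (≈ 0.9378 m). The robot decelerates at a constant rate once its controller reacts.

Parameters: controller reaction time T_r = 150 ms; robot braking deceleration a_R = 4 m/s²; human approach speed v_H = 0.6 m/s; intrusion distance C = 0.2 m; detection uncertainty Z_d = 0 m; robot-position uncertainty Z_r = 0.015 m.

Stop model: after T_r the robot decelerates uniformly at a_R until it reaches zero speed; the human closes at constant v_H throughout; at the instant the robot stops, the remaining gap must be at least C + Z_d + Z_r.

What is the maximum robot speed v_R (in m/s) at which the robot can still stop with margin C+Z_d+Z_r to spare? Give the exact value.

v_R_max = 27/20 m/s = 1.3500 m/s

collect terms ⇒ (1/8)·v_R² + (3/10)·v_R + (-81/128) = 0
  disc = (3/10)² − 4·(1/8)·(-81/128) = 2601/6400 ; √disc = 51/80
  v_R = (−(3/10) + 51/80) / (2·(1/8)) = 27/20 m/s
check:
braking lasts T_s = (27/20)/4 = 0.3375 s
robot covers v_R·T_r = 1.3500·0.1500 = 0.2025 m before braking
robot under decel: 1.3500²/(2·4.0000) = 0.2278 m
person approaches 0.6000·(0.1500+0.3375) = 0.2925 m
C+Z_d+Z_r = 0.2000+0.0000+0.0150 = 0.2150 m
sum ≈ 0.2025+0.2278+0.2925+0.2150 ≈ 0.9378 m = S ✓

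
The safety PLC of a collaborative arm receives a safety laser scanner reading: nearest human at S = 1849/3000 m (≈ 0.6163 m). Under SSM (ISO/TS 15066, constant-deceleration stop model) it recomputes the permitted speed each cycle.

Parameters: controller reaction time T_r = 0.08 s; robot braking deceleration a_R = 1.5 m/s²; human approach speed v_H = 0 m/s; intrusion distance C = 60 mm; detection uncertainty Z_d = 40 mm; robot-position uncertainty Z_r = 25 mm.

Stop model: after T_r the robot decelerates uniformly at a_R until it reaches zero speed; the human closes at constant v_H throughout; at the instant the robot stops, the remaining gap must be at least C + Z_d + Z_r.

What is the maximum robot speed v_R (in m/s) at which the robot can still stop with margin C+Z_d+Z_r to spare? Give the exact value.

at the boundary: (1/3)·v² + (2/25)·v + (-737/1500) = 0
  disc = (2/25)² − 4·(1/3)·(-737/1500) = 3721/5625 ; √disc = 61/75
  v_R = (−(2/25) + 61/75) / (2·(1/3)) = 11/10 m/s
check:
stop time T_s = (11/10)/(3/2) = 0.7333 s
reaction-phase robot travel = 1.1000·0.0800 = 0.0880 m
braking distance = 1.1000²/(2·1.5000) = 0.4033 m
person approaches 0.0000·(0.0800+0.7333) = 0.0000 m
residual clearance needed = 0.0600+0.0400+0.0250 = 0.1250 m
sum ≈ 0.0880+0.4033+0.0000+0.1250 ≈ 0.6163 m = S ✓

v_R_max = 11/10 m/s = 1.1000 m/s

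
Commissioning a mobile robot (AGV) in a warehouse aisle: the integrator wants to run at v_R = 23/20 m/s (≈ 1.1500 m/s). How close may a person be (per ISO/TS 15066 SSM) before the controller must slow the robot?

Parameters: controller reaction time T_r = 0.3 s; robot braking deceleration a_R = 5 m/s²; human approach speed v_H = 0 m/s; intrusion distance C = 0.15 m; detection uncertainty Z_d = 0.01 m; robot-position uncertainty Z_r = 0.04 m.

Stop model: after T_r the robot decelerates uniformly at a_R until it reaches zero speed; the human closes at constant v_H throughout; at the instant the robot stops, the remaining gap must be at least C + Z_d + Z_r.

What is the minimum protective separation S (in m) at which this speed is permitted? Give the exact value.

stop time T_s = (23/20)/5 = 0.2300 s
reaction-phase robot travel = 1.1500·0.3000 = 0.3450 m
robot covers 1.1500·0.2300 − ½·5.0000·0.2300² = 0.1323 m while stopping
human closes 0.0000·0.5300 = 0.0000 m
residual clearance needed = 0.1500+0.0100+0.0400 = 0.2000 m
S_min ≈ 0.3450+0.1323+0.0000+0.2000  ⇒  S_min = 2709/4000 m

S_min = 2709/4000 m = 0.6773 m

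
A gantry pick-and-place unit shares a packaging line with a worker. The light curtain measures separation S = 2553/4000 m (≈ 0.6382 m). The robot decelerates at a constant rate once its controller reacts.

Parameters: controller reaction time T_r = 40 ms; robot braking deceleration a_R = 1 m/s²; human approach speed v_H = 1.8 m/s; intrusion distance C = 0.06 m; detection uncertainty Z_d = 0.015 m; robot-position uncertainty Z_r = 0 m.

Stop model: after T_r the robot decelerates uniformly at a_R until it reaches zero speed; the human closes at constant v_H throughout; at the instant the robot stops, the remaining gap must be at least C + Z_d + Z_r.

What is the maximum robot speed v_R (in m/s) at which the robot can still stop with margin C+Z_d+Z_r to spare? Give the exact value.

v_R_max = 1/4 m/s = 0.2500 m/s

collect terms ⇒ (1/2)·v_R² + (46/25)·v_R + (-393/800) = 0
  disc = (46/25)² − 4·(1/2)·(-393/800) = 43681/10000 ; √disc = 209/100
  v_R = (−(46/25) + 209/100) / (2·(1/2)) = 1/4 m/s
check:
T_s = v_R/a_R = (1/4)/1 = 0.2500 s
robot covers v_R·T_r = 0.2500·0.0400 = 0.0100 m before braking
robot under decel: 0.2500²/(2·1.0000) = 0.0312 m
human over T_r+T_s: 1.8000·(0.0400+0.2500) = 0.5220 m
residual clearance needed = 0.0600+0.0150+0.0000 = 0.0750 m
sum ≈ 0.0100+0.0312+0.5220+0.0750 ≈ 0.6382 m = S ✓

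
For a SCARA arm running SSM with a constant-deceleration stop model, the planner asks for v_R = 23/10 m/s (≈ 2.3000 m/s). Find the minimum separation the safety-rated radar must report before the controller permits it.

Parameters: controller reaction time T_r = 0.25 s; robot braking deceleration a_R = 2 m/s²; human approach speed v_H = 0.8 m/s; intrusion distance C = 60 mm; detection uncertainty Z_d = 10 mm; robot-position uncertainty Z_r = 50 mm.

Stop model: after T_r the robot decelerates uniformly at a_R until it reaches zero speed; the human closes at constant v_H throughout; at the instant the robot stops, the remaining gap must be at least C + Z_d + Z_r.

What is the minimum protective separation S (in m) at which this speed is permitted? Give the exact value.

stop time T_s = (23/10)/2 = 1.1500 s
robot covers v_R·T_r = 2.3000·0.2500 = 0.5750 m before braking
braking distance = 2.3000²/(2·2.0000) = 1.3225 m
person approaches 0.8000·(0.2500+1.1500) = 1.1200 m
C+Z_d+Z_r = 0.0600+0.0100+0.0500 = 0.1200 m
S_min ≈ 0.5750+1.3225+1.1200+0.1200  ⇒  S_min = 251/80 m

S_min = 251/80 m = 3.1375 m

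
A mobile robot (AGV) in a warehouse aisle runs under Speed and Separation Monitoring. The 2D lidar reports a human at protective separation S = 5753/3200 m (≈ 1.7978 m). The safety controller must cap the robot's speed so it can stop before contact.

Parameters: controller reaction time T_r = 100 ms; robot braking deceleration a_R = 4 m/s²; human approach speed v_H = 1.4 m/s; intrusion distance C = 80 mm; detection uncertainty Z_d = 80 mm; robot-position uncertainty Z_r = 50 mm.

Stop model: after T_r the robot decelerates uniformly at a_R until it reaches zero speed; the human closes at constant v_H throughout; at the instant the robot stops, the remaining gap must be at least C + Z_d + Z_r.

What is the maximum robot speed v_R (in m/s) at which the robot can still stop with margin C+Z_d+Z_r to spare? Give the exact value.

collect terms ⇒ (1/8)·v_R² + (9/20)·v_R + (-4633/3200) = 0
  disc = (9/20)² − 4·(1/8)·(-4633/3200) = 5929/6400 ; √disc = 77/80
  v_R = (−(9/20) + 77/80) / (2·(1/8)) = 41/20 m/s
check:
braking lasts T_s = (41/20)/4 = 0.5125 s
robot in T_r: 2.0500·0.1000 = 0.2050 m
robot under decel: 2.0500²/(2·4.0000) = 0.5253 m
human over T_r+T_s: 1.4000·(0.1000+0.5125) = 0.8575 m
residual clearance needed = 0.0800+0.0800+0.0500 = 0.2100 m
sum ≈ 0.2050+0.5253+0.8575+0.2100 ≈ 1.7978 m = S ✓

v_R_max = 41/20 m/s = 2.0500 m/s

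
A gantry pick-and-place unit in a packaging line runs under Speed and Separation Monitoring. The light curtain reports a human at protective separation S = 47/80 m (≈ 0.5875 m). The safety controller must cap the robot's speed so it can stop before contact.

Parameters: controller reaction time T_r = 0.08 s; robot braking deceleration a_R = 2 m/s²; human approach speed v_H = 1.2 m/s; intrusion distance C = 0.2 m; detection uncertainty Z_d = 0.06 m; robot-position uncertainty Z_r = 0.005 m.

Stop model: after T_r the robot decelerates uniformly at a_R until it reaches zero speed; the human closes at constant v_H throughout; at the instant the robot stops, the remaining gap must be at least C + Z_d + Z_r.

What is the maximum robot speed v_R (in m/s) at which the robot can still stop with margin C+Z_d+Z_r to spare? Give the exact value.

v_R_max = 3/10 m/s = 0.3000 m/s

collect terms ⇒ (1/4)·v_R² + (17/25)·v_R + (-453/2000) = 0
  disc = (17/25)² − 4·(1/4)·(-453/2000) = 6889/10000 ; √disc = 83/100
  v_R = (−(17/25) + 83/100) / (2·(1/4)) = 3/10 m/s
check:
braking lasts T_s = (3/10)/2 = 0.1500 s
robot in T_r: 0.3000·0.0800 = 0.0240 m
robot covers 0.3000·0.1500 − ½·2.0000·0.1500² = 0.0225 m while stopping
person approaches 1.2000·(0.0800+0.1500) = 0.2760 m
C+Z_d+Z_r = 0.2000+0.0600+0.0050 = 0.2650 m
sum ≈ 0.0240+0.0225+0.2760+0.2650 ≈ 0.5875 m = S ✓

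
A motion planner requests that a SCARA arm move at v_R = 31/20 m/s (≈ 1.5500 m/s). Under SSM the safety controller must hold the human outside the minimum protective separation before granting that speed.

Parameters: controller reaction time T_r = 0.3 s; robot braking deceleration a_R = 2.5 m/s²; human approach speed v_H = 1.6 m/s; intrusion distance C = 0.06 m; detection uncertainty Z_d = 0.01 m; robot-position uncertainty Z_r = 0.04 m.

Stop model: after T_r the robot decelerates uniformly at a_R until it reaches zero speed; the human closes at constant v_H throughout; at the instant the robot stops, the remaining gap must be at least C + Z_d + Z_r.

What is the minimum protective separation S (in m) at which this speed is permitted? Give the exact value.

stop time T_s = (31/20)/(5/2) = 0.6200 s
reaction-phase robot travel = 1.5500·0.3000 = 0.4650 m
braking distance = 1.5500²/(2·2.5000) = 0.4805 m
person approaches 1.6000·(0.3000+0.6200) = 1.4720 m
C+Z_d+Z_r = 0.0600+0.0100+0.0400 = 0.1100 m
S_min ≈ 0.4650+0.4805+1.4720+0.1100  ⇒  S_min = 1011/400 m

S_min = 1011/400 m = 2.5275 m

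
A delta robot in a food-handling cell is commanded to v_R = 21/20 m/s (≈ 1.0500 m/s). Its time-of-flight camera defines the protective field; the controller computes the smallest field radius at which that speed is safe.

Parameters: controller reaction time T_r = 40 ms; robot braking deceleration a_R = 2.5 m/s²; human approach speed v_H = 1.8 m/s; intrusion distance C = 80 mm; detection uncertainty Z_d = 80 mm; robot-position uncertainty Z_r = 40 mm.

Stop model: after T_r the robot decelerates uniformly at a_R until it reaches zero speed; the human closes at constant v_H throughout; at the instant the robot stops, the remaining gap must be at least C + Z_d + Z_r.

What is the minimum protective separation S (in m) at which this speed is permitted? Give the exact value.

braking lasts T_s = (21/20)/(5/2) = 0.4200 s
reaction-phase robot travel = 1.0500·0.0400 = 0.0420 m
robot covers 1.0500·0.4200 − ½·2.5000·0.4200² = 0.2205 m while stopping
human over T_r+T_s: 1.8000·(0.0400+0.4200) = 0.8280 m
C+Z_d+Z_r = 0.0800+0.0800+0.0400 = 0.2000 m
S_min ≈ 0.0420+0.2205+0.8280+0.2000  ⇒  S_min = 2581/2000 m

S_min = 2581/2000 m = 1.2905 m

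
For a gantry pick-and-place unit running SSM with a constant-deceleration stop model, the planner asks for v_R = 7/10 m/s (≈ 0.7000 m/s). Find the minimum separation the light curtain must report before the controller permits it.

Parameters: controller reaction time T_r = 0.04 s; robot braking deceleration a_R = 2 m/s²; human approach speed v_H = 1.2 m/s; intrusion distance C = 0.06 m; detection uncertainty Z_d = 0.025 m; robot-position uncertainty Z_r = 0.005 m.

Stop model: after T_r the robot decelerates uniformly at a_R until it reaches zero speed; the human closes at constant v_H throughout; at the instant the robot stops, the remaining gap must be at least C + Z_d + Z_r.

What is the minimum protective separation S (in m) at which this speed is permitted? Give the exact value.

S_min = 1417/2000 m = 0.7085 m

T_s = v_R/a_R = (7/10)/2 = 0.3500 s
reaction-phase robot travel = 0.7000·0.0400 = 0.0280 m
braking distance = 0.7000²/(2·2.0000) = 0.1225 m
human closes 1.2000·0.3900 = 0.4680 m
residual clearance needed = 0.0600+0.0250+0.0050 = 0.0900 m
S_min ≈ 0.0280+0.1225+0.4680+0.0900  ⇒  S_min = 1417/2000 m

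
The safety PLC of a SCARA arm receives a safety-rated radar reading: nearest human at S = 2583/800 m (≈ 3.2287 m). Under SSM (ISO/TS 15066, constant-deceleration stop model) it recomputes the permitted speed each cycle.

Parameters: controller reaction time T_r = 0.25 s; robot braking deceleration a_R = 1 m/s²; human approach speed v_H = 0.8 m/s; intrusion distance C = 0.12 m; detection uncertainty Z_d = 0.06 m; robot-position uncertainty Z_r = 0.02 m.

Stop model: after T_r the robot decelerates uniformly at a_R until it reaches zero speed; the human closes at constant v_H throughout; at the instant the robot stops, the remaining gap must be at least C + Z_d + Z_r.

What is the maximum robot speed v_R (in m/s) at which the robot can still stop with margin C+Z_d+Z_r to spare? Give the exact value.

v_R_max = 31/20 m/s = 1.5500 m/s

quadratic (1/2)·v² + (21/20)·v + (-2263/800) = 0
  disc = (21/20)² − 4·(1/2)·(-2263/800) = 169/25 ; √disc = 13/5
  v_R = (−(21/20) + 13/5) / (2·(1/2)) = 31/20 m/s
check:
braking lasts T_s = (31/20)/1 = 1.5500 s
robot in T_r: 1.5500·0.2500 = 0.3875 m
braking distance = 1.5500²/(2·1.0000) = 1.2012 m
human over T_r+T_s: 0.8000·(0.2500+1.5500) = 1.4400 m
margins: 0.1200+0.0600+0.0200 = 0.2000 m
sum ≈ 0.3875+1.2012+1.4400+0.2000 ≈ 3.2287 m = S ✓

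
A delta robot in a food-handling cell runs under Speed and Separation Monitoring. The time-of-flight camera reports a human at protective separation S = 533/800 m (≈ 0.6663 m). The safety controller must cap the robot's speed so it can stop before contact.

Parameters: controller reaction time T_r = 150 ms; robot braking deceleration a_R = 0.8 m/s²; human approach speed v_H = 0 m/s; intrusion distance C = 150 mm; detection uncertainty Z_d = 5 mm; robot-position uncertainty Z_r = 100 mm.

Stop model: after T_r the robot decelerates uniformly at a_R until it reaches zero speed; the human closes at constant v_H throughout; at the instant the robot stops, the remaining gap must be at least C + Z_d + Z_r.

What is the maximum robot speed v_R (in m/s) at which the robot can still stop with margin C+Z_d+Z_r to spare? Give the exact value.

collect terms ⇒ (5/8)·v_R² + (3/20)·v_R + (-329/800) = 0
  disc = (3/20)² − 4·(5/8)·(-329/800) = 1681/1600 ; √disc = 41/40
  v_R = (−(3/20) + 41/40) / (2·(5/8)) = 7/10 m/s
check:
stop time T_s = (7/10)/(4/5) = 0.8750 s
robot in T_r: 0.7000·0.1500 = 0.1050 m
braking distance = 0.7000²/(2·0.8000) = 0.3063 m
human closes 0.0000·1.0250 = 0.0000 m
margins: 0.1500+0.0050+0.1000 = 0.2550 m
sum ≈ 0.1050+0.3063+0.0000+0.2550 ≈ 0.6663 m = S ✓

v_R_max = 7/10 m/s = 0.7000 m/s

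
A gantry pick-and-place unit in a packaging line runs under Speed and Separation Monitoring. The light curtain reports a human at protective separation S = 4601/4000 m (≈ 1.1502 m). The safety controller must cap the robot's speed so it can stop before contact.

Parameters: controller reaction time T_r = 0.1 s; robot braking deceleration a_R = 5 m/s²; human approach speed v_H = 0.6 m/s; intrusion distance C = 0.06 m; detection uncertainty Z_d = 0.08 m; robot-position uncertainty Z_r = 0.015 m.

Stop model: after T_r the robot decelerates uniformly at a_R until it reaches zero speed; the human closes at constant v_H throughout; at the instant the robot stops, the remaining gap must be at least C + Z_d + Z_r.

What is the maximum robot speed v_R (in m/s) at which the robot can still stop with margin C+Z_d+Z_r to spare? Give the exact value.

quadratic (1/10)·v² + (11/50)·v + (-3741/4000) = 0
  disc = (11/50)² − 4·(1/10)·(-3741/4000) = 169/400 ; √disc = 13/20
  v_R = (−(11/50) + 13/20) / (2·(1/10)) = 43/20 m/s
check:
stop time T_s = (43/20)/5 = 0.4300 s
robot in T_r: 2.1500·0.1000 = 0.2150 m
robot under decel: 2.1500²/(2·5.0000) = 0.4622 m
human closes 0.6000·0.5300 = 0.3180 m
margins: 0.0600+0.0800+0.0150 = 0.1550 m
sum ≈ 0.2150+0.4622+0.3180+0.1550 ≈ 1.1502 m = S ✓

v_R_max = 43/20 m/s = 2.1500 m/s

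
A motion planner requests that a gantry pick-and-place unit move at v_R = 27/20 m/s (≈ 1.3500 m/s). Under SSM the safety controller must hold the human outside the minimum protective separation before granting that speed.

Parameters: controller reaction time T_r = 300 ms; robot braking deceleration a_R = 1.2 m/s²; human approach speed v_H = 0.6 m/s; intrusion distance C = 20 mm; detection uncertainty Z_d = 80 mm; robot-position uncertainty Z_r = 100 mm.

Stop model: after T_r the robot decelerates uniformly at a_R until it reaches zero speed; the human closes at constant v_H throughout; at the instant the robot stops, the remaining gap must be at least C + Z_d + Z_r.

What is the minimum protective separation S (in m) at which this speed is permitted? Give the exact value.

braking lasts T_s = (27/20)/(6/5) = 1.1250 s
robot covers v_R·T_r = 1.3500·0.3000 = 0.4050 m before braking
robot covers 1.3500·1.1250 − ½·1.2000·1.1250² = 0.7594 m while stopping
human over T_r+T_s: 0.6000·(0.3000+1.1250) = 0.8550 m
C+Z_d+Z_r = 0.0200+0.0800+0.1000 = 0.2000 m
S_min ≈ 0.4050+0.7594+0.8550+0.2000  ⇒  S_min = 3551/1600 m

S_min = 3551/1600 m = 2.2194 m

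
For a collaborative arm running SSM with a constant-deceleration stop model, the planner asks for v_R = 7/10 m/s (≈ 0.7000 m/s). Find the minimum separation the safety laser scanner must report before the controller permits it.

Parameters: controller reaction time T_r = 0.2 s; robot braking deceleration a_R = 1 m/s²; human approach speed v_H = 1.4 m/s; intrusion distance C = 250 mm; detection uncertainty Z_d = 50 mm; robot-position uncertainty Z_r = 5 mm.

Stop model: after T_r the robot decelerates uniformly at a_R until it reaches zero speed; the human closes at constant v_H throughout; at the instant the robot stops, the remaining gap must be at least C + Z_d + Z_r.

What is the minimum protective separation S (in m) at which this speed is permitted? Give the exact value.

braking lasts T_s = (7/10)/1 = 0.7000 s
robot covers v_R·T_r = 0.7000·0.2000 = 0.1400 m before braking
robot under decel: 0.7000²/(2·1.0000) = 0.2450 m
human over T_r+T_s: 1.4000·(0.2000+0.7000) = 1.2600 m
margins: 0.2500+0.0500+0.0050 = 0.3050 m
S_min ≈ 0.1400+0.2450+1.2600+0.3050  ⇒  S_min = 39/20 m

S_min = 39/20 m = 1.9500 m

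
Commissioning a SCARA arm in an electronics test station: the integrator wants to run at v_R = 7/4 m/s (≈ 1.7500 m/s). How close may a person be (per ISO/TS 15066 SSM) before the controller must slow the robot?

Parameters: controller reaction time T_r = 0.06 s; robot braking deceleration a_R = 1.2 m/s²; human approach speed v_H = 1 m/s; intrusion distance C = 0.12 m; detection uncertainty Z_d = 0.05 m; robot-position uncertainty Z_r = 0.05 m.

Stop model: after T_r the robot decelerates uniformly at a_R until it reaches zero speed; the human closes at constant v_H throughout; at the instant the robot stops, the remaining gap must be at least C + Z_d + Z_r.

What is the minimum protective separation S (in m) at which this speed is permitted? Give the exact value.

S_min = 4991/1600 m = 3.1194 m

stop time T_s = (7/4)/(6/5) = 1.4583 s
reaction-phase robot travel = 1.7500·0.0600 = 0.1050 m
robot covers 1.7500·1.4583 − ½·1.2000·1.4583² = 1.2760 m while stopping
human closes 1.0000·1.5183 = 1.5183 m
margins: 0.1200+0.0500+0.0500 = 0.2200 m
S_min ≈ 0.1050+1.2760+1.5183+0.2200  ⇒  S_min = 4991/1600 m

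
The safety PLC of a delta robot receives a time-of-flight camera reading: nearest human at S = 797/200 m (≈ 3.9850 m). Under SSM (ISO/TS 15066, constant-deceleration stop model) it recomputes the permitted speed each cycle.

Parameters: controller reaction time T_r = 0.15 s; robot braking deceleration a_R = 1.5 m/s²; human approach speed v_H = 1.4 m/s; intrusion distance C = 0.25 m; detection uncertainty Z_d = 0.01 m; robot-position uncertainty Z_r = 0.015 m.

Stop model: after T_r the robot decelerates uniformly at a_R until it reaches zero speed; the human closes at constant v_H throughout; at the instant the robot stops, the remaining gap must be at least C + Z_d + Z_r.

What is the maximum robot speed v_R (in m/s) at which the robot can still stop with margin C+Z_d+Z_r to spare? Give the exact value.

v_R_max = 2 m/s = 2.0000 m/s

quadratic (1/3)·v² + (13/12)·v + (-7/2) = 0
  disc = (13/12)² − 4·(1/3)·(-7/2) = 841/144 ; √disc = 29/12
  v_R = (−(13/12) + 29/12) / (2·(1/3)) = 2 m/s
check:
stop time T_s = 2/(3/2) = 1.3333 s
robot in T_r: 2.0000·0.1500 = 0.3000 m
robot under decel: 2.0000²/(2·1.5000) = 1.3333 m
human over T_r+T_s: 1.4000·(0.1500+1.3333) = 2.0767 m
C+Z_d+Z_r = 0.2500+0.0100+0.0150 = 0.2750 m
sum ≈ 0.3000+1.3333+2.0767+0.2750 ≈ 3.9850 m = S ✓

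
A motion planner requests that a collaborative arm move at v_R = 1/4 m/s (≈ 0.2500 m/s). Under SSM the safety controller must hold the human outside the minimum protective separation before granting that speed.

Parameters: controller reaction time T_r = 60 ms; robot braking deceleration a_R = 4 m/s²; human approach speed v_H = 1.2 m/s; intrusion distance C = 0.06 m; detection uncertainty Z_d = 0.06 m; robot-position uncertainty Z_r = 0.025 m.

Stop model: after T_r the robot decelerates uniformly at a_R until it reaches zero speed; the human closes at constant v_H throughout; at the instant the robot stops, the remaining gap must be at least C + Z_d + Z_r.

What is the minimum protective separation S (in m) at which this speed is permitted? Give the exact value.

stop time T_s = (1/4)/4 = 0.0625 s
reaction-phase robot travel = 0.2500·0.0600 = 0.0150 m
robot covers 0.2500·0.0625 − ½·4.0000·0.0625² = 0.0078 m while stopping
person approaches 1.2000·(0.0600+0.0625) = 0.1470 m
residual clearance needed = 0.0600+0.0600+0.0250 = 0.1450 m
S_min ≈ 0.0150+0.0078+0.1470+0.1450  ⇒  S_min = 5037/16000 m

S_min = 5037/16000 m = 0.3148 m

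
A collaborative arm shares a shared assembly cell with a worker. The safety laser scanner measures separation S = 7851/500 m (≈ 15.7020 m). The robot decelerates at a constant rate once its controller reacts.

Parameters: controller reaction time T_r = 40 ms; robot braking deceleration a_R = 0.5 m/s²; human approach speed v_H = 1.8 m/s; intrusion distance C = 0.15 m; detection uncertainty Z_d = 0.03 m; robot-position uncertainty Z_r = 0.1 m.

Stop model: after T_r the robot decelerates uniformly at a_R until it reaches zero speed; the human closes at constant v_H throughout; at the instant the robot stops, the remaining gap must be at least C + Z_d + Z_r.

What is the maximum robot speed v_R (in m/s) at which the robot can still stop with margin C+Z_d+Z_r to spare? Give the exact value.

at the boundary: (1)·v² + (91/25)·v + (-307/20) = 0
  disc = (91/25)² − 4·(1)·(-307/20) = 46656/625 ; √disc = 216/25
  v_R = (−(91/25) + 216/25) / (2·(1)) = 5/2 m/s
check:
T_s = v_R/a_R = (5/2)/(1/2) = 5.0000 s
robot covers v_R·T_r = 2.5000·0.0400 = 0.1000 m before braking
robot under decel: 2.5000²/(2·0.5000) = 6.2500 m
human closes 1.8000·5.0400 = 9.0720 m
C+Z_d+Z_r = 0.1500+0.0300+0.1000 = 0.2800 m
sum ≈ 0.1000+6.2500+9.0720+0.2800 ≈ 15.7020 m = S ✓

v_R_max = 5/2 m/s = 2.5000 m/s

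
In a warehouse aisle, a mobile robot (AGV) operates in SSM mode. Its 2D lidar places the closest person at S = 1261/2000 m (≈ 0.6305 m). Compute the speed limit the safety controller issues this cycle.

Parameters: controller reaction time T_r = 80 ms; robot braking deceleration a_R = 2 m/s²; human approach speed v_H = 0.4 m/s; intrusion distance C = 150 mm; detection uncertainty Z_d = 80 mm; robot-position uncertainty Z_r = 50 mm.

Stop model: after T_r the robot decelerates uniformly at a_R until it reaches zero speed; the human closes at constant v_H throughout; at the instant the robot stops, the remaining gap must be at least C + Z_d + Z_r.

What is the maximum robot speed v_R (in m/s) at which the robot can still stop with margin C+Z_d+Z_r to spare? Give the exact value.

quadratic (1/4)·v² + (7/25)·v + (-637/2000) = 0
  disc = (7/25)² − 4·(1/4)·(-637/2000) = 3969/10000 ; √disc = 63/100
  v_R = (−(7/25) + 63/100) / (2·(1/4)) = 7/10 m/s
check:
T_s = v_R/a_R = (7/10)/2 = 0.3500 s
robot in T_r: 0.7000·0.0800 = 0.0560 m
robot under decel: 0.7000²/(2·2.0000) = 0.1225 m
human closes 0.4000·0.4300 = 0.1720 m
C+Z_d+Z_r = 0.1500+0.0800+0.0500 = 0.2800 m
sum ≈ 0.0560+0.1225+0.1720+0.2800 ≈ 0.6305 m = S ✓

v_R_max = 7/10 m/s = 0.7000 m/s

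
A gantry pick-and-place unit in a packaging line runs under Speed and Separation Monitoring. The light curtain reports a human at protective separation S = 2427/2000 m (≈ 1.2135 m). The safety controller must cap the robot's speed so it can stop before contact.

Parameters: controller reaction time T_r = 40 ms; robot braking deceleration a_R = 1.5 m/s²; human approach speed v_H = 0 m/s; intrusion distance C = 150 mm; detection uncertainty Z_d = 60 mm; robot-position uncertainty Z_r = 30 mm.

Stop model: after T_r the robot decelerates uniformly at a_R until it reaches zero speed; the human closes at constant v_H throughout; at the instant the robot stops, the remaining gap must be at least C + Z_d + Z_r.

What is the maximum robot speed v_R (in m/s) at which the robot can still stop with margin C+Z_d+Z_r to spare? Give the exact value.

collect terms ⇒ (1/3)·v_R² + (1/25)·v_R + (-1947/2000) = 0
  disc = (1/25)² − 4·(1/3)·(-1947/2000) = 3249/2500 ; √disc = 57/50
  v_R = (−(1/25) + 57/50) / (2·(1/3)) = 33/20 m/s
check:
braking lasts T_s = (33/20)/(3/2) = 1.1000 s
reaction-phase robot travel = 1.6500·0.0400 = 0.0660 m
braking distance = 1.6500²/(2·1.5000) = 0.9075 m
human closes 0.0000·1.1400 = 0.0000 m
C+Z_d+Z_r = 0.1500+0.0600+0.0300 = 0.2400 m
sum ≈ 0.0660+0.9075+0.0000+0.2400 ≈ 1.2135 m = S ✓

v_R_max = 33/20 m/s = 1.6500 m/s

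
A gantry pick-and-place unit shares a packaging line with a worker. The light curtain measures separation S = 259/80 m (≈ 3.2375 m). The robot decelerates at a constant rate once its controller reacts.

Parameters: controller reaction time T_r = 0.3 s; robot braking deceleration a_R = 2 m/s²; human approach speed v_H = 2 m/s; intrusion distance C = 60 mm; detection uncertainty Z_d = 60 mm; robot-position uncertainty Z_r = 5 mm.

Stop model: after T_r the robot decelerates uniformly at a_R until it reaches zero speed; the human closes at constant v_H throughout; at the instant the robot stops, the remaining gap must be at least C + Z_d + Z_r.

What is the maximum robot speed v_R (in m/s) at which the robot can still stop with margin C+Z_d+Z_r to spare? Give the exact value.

v_R_max = 3/2 m/s = 1.5000 m/s

at the boundary: (1/4)·v² + (13/10)·v + (-201/80) = 0
  disc = (13/10)² − 4·(1/4)·(-201/80) = 1681/400 ; √disc = 41/20
  v_R = (−(13/10) + 41/20) / (2·(1/4)) = 3/2 m/s
check:
stop time T_s = (3/2)/2 = 0.7500 s
reaction-phase robot travel = 1.5000·0.3000 = 0.4500 m
braking distance = 1.5000²/(2·2.0000) = 0.5625 m
human over T_r+T_s: 2.0000·(0.3000+0.7500) = 2.1000 m
residual clearance needed = 0.0600+0.0600+0.0050 = 0.1250 m
sum ≈ 0.4500+0.5625+2.1000+0.1250 ≈ 3.2375 m = S ✓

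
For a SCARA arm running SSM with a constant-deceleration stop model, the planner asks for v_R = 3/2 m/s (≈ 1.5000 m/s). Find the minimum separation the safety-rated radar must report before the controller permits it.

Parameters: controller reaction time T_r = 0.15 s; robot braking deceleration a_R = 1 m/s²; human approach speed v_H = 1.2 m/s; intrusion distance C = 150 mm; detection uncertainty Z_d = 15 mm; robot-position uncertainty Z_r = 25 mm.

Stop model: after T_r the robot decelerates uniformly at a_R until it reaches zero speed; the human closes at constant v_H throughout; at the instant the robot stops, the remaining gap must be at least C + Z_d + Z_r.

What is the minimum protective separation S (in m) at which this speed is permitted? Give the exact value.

braking lasts T_s = (3/2)/1 = 1.5000 s
robot in T_r: 1.5000·0.1500 = 0.2250 m
robot covers 1.5000·1.5000 − ½·1.0000·1.5000² = 1.1250 m while stopping
human over T_r+T_s: 1.2000·(0.1500+1.5000) = 1.9800 m
residual clearance needed = 0.1500+0.0150+0.0250 = 0.1900 m
S_min ≈ 0.2250+1.1250+1.9800+0.1900  ⇒  S_min = 88/25 m

S_min = 88/25 m = 3.5200 m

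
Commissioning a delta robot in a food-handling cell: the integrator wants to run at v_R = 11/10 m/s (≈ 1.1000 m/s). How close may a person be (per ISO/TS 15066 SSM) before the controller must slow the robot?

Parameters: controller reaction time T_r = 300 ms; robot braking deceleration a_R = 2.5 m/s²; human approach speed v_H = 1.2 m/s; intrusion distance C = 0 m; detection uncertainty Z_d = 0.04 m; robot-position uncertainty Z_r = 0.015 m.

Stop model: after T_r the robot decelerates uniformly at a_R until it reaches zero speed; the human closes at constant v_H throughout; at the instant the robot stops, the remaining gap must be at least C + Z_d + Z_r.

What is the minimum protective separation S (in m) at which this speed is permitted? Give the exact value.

S_min = 303/200 m = 1.5150 m

stop time T_s = (11/10)/(5/2) = 0.4400 s
robot covers v_R·T_r = 1.1000·0.3000 = 0.3300 m before braking
robot covers 1.1000·0.4400 − ½·2.5000·0.4400² = 0.2420 m while stopping
human closes 1.2000·0.7400 = 0.8880 m
margins: 0.0000+0.0400+0.0150 = 0.0550 m
S_min ≈ 0.3300+0.2420+0.8880+0.0550  ⇒  S_min = 303/200 m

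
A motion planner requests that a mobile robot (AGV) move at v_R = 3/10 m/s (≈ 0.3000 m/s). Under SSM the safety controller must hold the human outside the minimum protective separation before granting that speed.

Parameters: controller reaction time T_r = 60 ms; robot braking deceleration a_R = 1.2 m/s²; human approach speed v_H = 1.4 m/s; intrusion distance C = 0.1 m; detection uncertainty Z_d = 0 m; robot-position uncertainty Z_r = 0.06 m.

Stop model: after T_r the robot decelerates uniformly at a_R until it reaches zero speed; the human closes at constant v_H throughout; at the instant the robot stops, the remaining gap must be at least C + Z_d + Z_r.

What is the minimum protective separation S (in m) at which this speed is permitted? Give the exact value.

S_min = 1299/2000 m = 0.6495 m

braking lasts T_s = (3/10)/(6/5) = 0.2500 s
reaction-phase robot travel = 0.3000·0.0600 = 0.0180 m
braking distance = 0.3000²/(2·1.2000) = 0.0375 m
person approaches 1.4000·(0.0600+0.2500) = 0.4340 m
residual clearance needed = 0.1000+0.0000+0.0600 = 0.1600 m
S_min ≈ 0.0180+0.0375+0.4340+0.1600  ⇒  S_min = 1299/2000 m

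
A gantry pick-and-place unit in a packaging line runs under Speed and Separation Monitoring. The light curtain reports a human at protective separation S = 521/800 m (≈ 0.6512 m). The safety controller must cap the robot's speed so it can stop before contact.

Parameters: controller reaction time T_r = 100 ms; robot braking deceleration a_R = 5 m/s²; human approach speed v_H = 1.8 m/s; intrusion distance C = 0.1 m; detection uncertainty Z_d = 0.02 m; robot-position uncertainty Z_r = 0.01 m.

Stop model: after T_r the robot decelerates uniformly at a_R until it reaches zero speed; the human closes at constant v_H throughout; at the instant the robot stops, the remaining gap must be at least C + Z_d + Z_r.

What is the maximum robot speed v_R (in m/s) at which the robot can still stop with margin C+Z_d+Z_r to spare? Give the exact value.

quadratic (1/10)·v² + (23/50)·v + (-273/800) = 0
  disc = (23/50)² − 4·(1/10)·(-273/800) = 3481/10000 ; √disc = 59/100
  v_R = (−(23/50) + 59/100) / (2·(1/10)) = 13/20 m/s
check:
braking lasts T_s = (13/20)/5 = 0.1300 s
reaction-phase robot travel = 0.6500·0.1000 = 0.0650 m
braking distance = 0.6500²/(2·5.0000) = 0.0423 m
person approaches 1.8000·(0.1000+0.1300) = 0.4140 m
residual clearance needed = 0.1000+0.0200+0.0100 = 0.1300 m
sum ≈ 0.0650+0.0423+0.4140+0.1300 ≈ 0.6512 m = S ✓

v_R_max = 13/20 m/s = 0.6500 m/s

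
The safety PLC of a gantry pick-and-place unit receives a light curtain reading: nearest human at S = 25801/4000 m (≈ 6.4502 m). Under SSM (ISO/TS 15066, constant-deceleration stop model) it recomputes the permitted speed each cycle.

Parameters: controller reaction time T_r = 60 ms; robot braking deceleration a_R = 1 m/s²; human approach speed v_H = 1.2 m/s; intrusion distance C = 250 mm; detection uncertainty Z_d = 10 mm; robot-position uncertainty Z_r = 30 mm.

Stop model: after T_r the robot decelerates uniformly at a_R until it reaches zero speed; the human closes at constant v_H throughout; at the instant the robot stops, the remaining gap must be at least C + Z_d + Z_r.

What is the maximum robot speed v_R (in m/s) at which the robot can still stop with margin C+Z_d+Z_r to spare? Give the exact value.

v_R_max = 49/20 m/s = 2.4500 m/s

collect terms ⇒ (1/2)·v_R² + (63/50)·v_R + (-24353/4000) = 0
  disc = (63/50)² − 4·(1/2)·(-24353/4000) = 137641/10000 ; √disc = 371/100
  v_R = (−(63/50) + 371/100) / (2·(1/2)) = 49/20 m/s
check:
T_s = v_R/a_R = (49/20)/1 = 2.4500 s
robot covers v_R·T_r = 2.4500·0.0600 = 0.1470 m before braking
robot under decel: 2.4500²/(2·1.0000) = 3.0013 m
human over T_r+T_s: 1.2000·(0.0600+2.4500) = 3.0120 m
C+Z_d+Z_r = 0.2500+0.0100+0.0300 = 0.2900 m
sum ≈ 0.1470+3.0013+3.0120+0.2900 ≈ 6.4502 m = S ✓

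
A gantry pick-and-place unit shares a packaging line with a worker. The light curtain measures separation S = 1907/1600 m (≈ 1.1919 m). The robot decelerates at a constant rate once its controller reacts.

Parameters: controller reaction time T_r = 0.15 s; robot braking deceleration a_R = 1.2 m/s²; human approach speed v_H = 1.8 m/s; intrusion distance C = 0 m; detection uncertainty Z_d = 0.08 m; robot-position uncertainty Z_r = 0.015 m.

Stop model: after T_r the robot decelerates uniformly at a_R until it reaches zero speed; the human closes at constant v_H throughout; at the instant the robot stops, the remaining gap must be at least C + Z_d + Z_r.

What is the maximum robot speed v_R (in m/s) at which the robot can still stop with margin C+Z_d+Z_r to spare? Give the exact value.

collect terms ⇒ (5/12)·v_R² + (33/20)·v_R + (-1323/1600) = 0
  disc = (33/20)² − 4·(5/12)·(-1323/1600) = 6561/1600 ; √disc = 81/40
  v_R = (−(33/20) + 81/40) / (2·(5/12)) = 9/20 m/s
check:
stop time T_s = (9/20)/(6/5) = 0.3750 s
robot in T_r: 0.4500·0.1500 = 0.0675 m
robot under decel: 0.4500²/(2·1.2000) = 0.0844 m
human over T_r+T_s: 1.8000·(0.1500+0.3750) = 0.9450 m
margins: 0.0000+0.0800+0.0150 = 0.0950 m
sum ≈ 0.0675+0.0844+0.9450+0.0950 ≈ 1.1919 m = S ✓

v_R_max = 9/20 m/s = 0.4500 m/s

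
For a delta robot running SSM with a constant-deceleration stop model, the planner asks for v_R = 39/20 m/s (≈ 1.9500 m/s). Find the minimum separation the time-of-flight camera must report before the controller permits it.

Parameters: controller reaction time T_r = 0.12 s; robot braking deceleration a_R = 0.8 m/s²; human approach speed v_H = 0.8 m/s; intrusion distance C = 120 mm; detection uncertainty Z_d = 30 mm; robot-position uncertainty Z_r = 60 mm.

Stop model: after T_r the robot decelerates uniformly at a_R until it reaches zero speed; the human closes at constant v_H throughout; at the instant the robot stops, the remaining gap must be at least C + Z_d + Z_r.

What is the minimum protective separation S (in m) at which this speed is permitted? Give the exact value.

T_s = v_R/a_R = (39/20)/(4/5) = 2.4375 s
reaction-phase robot travel = 1.9500·0.1200 = 0.2340 m
braking distance = 1.9500²/(2·0.8000) = 2.3766 m
human over T_r+T_s: 0.8000·(0.1200+2.4375) = 2.0460 m
margins: 0.1200+0.0300+0.0600 = 0.2100 m
S_min ≈ 0.2340+2.3766+2.0460+0.2100  ⇒  S_min = 15573/3200 m

S_min = 15573/3200 m = 4.8666 m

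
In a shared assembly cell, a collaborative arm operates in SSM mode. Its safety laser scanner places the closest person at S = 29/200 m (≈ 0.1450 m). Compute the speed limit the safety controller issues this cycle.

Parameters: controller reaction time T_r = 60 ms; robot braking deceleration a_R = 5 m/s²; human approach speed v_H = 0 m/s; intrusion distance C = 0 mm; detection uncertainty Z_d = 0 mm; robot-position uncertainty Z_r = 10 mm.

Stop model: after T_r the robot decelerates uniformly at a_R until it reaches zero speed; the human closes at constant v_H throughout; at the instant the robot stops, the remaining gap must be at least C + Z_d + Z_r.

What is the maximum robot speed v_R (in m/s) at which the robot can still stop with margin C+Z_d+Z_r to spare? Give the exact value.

v_R_max = 9/10 m/s = 0.9000 m/s

collect terms ⇒ (1/10)·v_R² + (3/50)·v_R + (-27/200) = 0
  disc = (3/50)² − 4·(1/10)·(-27/200) = 36/625 ; √disc = 6/25
  v_R = (−(3/50) + 6/25) / (2·(1/10)) = 9/10 m/s
check:
stop time T_s = (9/10)/5 = 0.1800 s
reaction-phase robot travel = 0.9000·0.0600 = 0.0540 m
braking distance = 0.9000²/(2·5.0000) = 0.0810 m
human closes 0.0000·0.2400 = 0.0000 m
residual clearance needed = 0.0000+0.0000+0.0100 = 0.0100 m
sum ≈ 0.0540+0.0810+0.0000+0.0100 ≈ 0.1450 m = S ✓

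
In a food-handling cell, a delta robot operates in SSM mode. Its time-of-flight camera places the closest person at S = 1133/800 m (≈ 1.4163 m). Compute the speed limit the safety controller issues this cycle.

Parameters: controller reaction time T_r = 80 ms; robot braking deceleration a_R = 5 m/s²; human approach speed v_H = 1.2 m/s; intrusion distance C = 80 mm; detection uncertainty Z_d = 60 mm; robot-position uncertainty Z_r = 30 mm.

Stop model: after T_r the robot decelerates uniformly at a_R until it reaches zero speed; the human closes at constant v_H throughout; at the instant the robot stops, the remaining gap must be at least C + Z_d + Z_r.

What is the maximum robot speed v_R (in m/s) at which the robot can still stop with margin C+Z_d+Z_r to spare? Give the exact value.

quadratic (1/10)·v² + (8/25)·v + (-4601/4000) = 0
  disc = (8/25)² − 4·(1/10)·(-4601/4000) = 9/16 ; √disc = 3/4
  v_R = (−(8/25) + 3/4) / (2·(1/10)) = 43/20 m/s
check:
braking lasts T_s = (43/20)/5 = 0.4300 s
reaction-phase robot travel = 2.1500·0.0800 = 0.1720 m
braking distance = 2.1500²/(2·5.0000) = 0.4622 m
person approaches 1.2000·(0.0800+0.4300) = 0.6120 m
C+Z_d+Z_r = 0.0800+0.0600+0.0300 = 0.1700 m
sum ≈ 0.1720+0.4622+0.6120+0.1700 ≈ 1.4163 m = S ✓

v_R_max = 43/20 m/s = 2.1500 m/s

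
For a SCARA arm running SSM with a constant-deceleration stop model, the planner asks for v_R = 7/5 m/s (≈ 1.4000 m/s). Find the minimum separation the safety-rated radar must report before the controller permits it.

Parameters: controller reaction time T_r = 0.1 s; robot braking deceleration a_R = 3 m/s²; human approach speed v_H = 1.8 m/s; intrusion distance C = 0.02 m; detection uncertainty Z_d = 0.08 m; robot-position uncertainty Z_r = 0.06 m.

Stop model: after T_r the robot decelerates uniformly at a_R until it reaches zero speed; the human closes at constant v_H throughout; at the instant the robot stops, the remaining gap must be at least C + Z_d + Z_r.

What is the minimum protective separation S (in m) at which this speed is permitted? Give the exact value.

braking lasts T_s = (7/5)/3 = 0.4667 s
robot in T_r: 1.4000·0.1000 = 0.1400 m
braking distance = 1.4000²/(2·3.0000) = 0.3267 m
human over T_r+T_s: 1.8000·(0.1000+0.4667) = 1.0200 m
residual clearance needed = 0.0200+0.0800+0.0600 = 0.1600 m
S_min ≈ 0.1400+0.3267+1.0200+0.1600  ⇒  S_min = 247/150 m

S_min = 247/150 m = 1.6467 m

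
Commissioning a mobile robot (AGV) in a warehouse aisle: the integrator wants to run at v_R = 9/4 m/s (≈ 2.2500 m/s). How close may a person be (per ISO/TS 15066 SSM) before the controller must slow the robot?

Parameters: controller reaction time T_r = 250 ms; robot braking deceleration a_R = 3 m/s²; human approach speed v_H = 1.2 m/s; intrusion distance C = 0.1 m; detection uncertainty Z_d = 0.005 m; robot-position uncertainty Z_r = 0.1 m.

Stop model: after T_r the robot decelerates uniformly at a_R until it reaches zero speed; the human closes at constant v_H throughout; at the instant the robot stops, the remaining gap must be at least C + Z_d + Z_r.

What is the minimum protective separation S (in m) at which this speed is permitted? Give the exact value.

braking lasts T_s = (9/4)/3 = 0.7500 s
robot in T_r: 2.2500·0.2500 = 0.5625 m
braking distance = 2.2500²/(2·3.0000) = 0.8438 m
person approaches 1.2000·(0.2500+0.7500) = 1.2000 m
residual clearance needed = 0.1000+0.0050+0.1000 = 0.2050 m
S_min ≈ 0.5625+0.8438+1.2000+0.2050  ⇒  S_min = 2249/800 m

S_min = 2249/800 m = 2.8112 m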